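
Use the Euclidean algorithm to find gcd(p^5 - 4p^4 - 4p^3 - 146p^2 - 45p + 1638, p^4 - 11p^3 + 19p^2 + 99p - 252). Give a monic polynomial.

By polynomial division,
  p^5 - 4p^4 - 4p^3 - 146p^2 - 45p + 1638 = (p + 7)(p^4 - 11p^3 + 19p^2 + 99p - 252) + (54p^3 - 378p^2 - 486p + 3402)
  p^4 - 11p^3 + 19p^2 + 99p - 252 = ((1/54)p - 2/27)(54p^3 - 378p^2 - 486p + 3402) + (0)
Last nonzero remainder: 54p^3 - 378p^2 - 486p + 3402. Dividing through by 54 gives the monic gcd p^3 - 7p^2 - 9p + 63.

p^3 - 7p^2 - 9p + 63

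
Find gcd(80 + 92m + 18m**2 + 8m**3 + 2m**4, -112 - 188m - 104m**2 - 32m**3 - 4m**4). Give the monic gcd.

Repeated division with remainder:
  2m**4 + 8m**3 + 18m**2 + 92m + 80 = (-1/2)(-4m**4 - 32m**3 - 104m**2 - 188m - 112) + (-8m**3 - 34m**2 - 2m + 24)
  -4m**4 - 32m**3 - 104m**2 - 188m - 112 = ((1/2)m + 15/8)(-8m**3 - 34m**2 - 2m + 24) + (-(157/4)m**2 - (785/4)m - 157)
  -8m**3 - 34m**2 - 2m + 24 = ((32/157)m - 24/157)(-(157/4)m**2 - (785/4)m - 157) + (0)
Last nonzero remainder: -(157/4)m**2 - (785/4)m - 157. Dividing through by -157/4 gives the monic gcd m**2 + 5m + 4.

4 + 5m + m**2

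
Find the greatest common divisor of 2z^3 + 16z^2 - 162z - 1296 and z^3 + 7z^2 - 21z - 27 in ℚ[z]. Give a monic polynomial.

Euclidean algorithm in ℚ[z]:
  2z^3 + 16z^2 - 162z - 1296 = (2)(z^3 + 7z^2 - 21z - 27) + (2z^2 - 120z - 1242)
  z^3 + 7z^2 - 21z - 27 = ((1/2)z + 67/2)(2z^2 - 120z - 1242) + (4620z + 41580)
  2z^2 - 120z - 1242 = ((1/2310)z - 23/770)(4620z + 41580) + (0)
Last nonzero remainder: 4620z + 41580. Dividing through by 4620 gives the monic gcd z + 9.

z + 9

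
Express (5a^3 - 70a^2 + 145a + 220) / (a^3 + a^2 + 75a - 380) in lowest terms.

(5a^2 - 50a - 55)/(a^2 + 5a + 95)

Apply the Euclidean algorithm:
  5a^3 - 70a^2 + 145a + 220 = (5)(a^3 + a^2 + 75a - 380) + (-75a^2 - 230a + 2120)
  a^3 + a^2 + 75a - 380 = (-(1/75)a + 31/1125)(-75a^2 - 230a + 2120) + ((24661/225)a - 98644/225)
  -75a^2 - 230a + 2120 = (-(16875/24661)a - 119250/24661)((24661/225)a - 98644/225) + (0)
Last nonzero remainder: (24661/225)a - 98644/225. Dividing through by 24661/225 gives the monic gcd a - 4.
Cancel a - 4 from numerator and denominator to get the reduced form.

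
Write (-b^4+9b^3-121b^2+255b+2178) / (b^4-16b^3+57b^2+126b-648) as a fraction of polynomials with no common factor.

By polynomial division,
  -b^4+9b^3-121b^2+255b+2178 = (-1)(b^4-16b^3+57b^2+126b-648) + (-7b^3-64b^2+381b+1530)
  b^4-16b^3+57b^2+126b-648 = (-(1/7)b+176/49)(-7b^3-64b^2+381b+1530) + ((16724/49)b^2-(50172/49)b-301032/49)
  -7b^3-64b^2+381b+1530 = (-(343/16724)b-4165/16724)((16724/49)b^2-(50172/49)b-301032/49) + (0)
Last nonzero remainder: (16724/49)b^2-(50172/49)b-301032/49. Dividing through by 16724/49 gives the monic gcd b^2-3b-18.
Cancel b^2-3b-18 from numerator and denominator to get the reduced form.

(-b^2+6b-121)/(b^2-13b+36)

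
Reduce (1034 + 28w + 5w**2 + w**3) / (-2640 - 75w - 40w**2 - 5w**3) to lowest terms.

(-94 + 6w - w**2)/(240 - 15w + 5w**2)

By polynomial division,
  w**3 + 5w**2 + 28w + 1034 = (-1/5)(-5w**3 - 40w**2 - 75w - 2640) + (-3w**2 + 13w + 506)
  -5w**3 - 40w**2 - 75w - 2640 = ((5/3)w + 185/9)(-3w**2 + 13w + 506) + (-(10670/9)w - 117370/9)
  -3w**2 + 13w + 506 = ((27/10670)w - 207/5335)(-(10670/9)w - 117370/9) + (0)
Last nonzero remainder: -(10670/9)w - 117370/9. Dividing through by -10670/9 gives the monic gcd w + 11.
Cancel w + 11 from numerator and denominator to get the reduced form.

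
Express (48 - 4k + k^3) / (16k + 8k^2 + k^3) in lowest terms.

(12 - 4k + k^2)/(4k + k^2)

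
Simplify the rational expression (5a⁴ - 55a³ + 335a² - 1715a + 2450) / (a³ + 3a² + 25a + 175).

(5a² - 45a + 70)/(a + 5)

By polynomial division,
  5a⁴ - 55a³ + 335a² - 1715a + 2450 = (5a - 70)(a³ + 3a² + 25a + 175) + (420a² - 840a + 14700)
  a³ + 3a² + 25a + 175 = ((1/420)a + 1/84)(420a² - 840a + 14700) + (0)
Last nonzero remainder: 420a² - 840a + 14700. Dividing through by 420 gives the monic gcd a² - 2a + 35.
Cancel a² - 2a + 35 from numerator and denominator to get the reduced form.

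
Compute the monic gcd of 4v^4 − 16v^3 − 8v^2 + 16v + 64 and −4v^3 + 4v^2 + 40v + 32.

By polynomial division,
  4v^4 − 16v^3 − 8v^2 + 16v + 64 = (−v + 3)(−4v^3 + 4v^2 + 40v + 32) + (20v^2 − 72v − 32)
  −4v^3 + 4v^2 + 40v + 32 = (−(1/5)v − 13/25)(20v^2 − 72v − 32) + (−(96/25)v + 384/25)
  20v^2 − 72v − 32 = (−(125/24)v − 25/12)(−(96/25)v + 384/25) + (0)
Last nonzero remainder: −(96/25)v + 384/25. Dividing through by −96/25 gives the monic gcd v − 4.

v − 4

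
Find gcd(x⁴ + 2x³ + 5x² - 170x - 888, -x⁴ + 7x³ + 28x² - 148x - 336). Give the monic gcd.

x² - 2x - 24

Apply the Euclidean algorithm:
  x⁴ + 2x³ + 5x² - 170x - 888 = (-1)(-x⁴ + 7x³ + 28x² - 148x - 336) + (9x³ + 33x² - 318x - 1224)
  -x⁴ + 7x³ + 28x² - 148x - 336 = (-(1/9)x + 32/27)(9x³ + 33x² - 318x - 1224) + (-(418/9)x² + (836/9)x + 3344/3)
  9x³ + 33x² - 318x - 1224 = (-(81/418)x - 459/418)(-(418/9)x² + (836/9)x + 3344/3) + (0)
Last nonzero remainder: -(418/9)x² + (836/9)x + 3344/3. Dividing through by -418/9 gives the monic gcd x² - 2x - 24.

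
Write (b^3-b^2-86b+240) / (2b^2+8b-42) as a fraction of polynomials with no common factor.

Repeated division with remainder:
  b^3-b^2-86b+240 = ((1/2)b-5/2)(2b^2+8b-42) + (-45b+135)
  2b^2+8b-42 = (-(2/45)b-14/45)(-45b+135) + (0)
Last nonzero remainder: -45b+135. Dividing through by -45 gives the monic gcd b-3.
Cancel b-3 from numerator and denominator to get the reduced form.

(b^2+2b-80)/(2b+14)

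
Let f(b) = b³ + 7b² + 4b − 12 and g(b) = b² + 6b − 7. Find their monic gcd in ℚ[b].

b − 1

By polynomial division,
  b³ + 7b² + 4b − 12 = (b + 1)(b² + 6b − 7) + (5b − 5)
  b² + 6b − 7 = ((1/5)b + 7/5)(5b − 5) + (0)
Last nonzero remainder: 5b − 5. Dividing through by 5 gives the monic gcd b − 1.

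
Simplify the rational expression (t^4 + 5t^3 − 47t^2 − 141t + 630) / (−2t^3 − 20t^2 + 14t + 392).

Euclidean algorithm in ℚ[t]:
  t^4 + 5t^3 − 47t^2 − 141t + 630 = (−(1/2)t + 5/2)(−2t^3 − 20t^2 + 14t + 392) + (10t^2 + 20t − 350)
  −2t^3 − 20t^2 + 14t + 392 = (−(1/5)t − 8/5)(10t^2 + 20t − 350) + (−24t − 168)
  10t^2 + 20t − 350 = (−(5/12)t + 25/12)(−24t − 168) + (0)
Last nonzero remainder: −24t − 168. Dividing through by −24 gives the monic gcd t + 7.
Cancel t + 7 from numerator and denominator to get the reduced form.

(−t^3 + 2t^2 + 33t − 90)/(2t^2 + 6t − 56)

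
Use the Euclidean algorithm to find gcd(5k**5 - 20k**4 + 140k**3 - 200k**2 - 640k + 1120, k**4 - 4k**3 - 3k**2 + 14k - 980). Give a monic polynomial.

k**2 - 2k + 28

Euclidean algorithm in ℚ[k]:
  5k**5 - 20k**4 + 140k**3 - 200k**2 - 640k + 1120 = (5k)(k**4 - 4k**3 - 3k**2 + 14k - 980) + (155k**3 - 270k**2 + 4260k + 1120)
  k**4 - 4k**3 - 3k**2 + 14k - 980 = ((1/155)k - 14/961)(155k**3 - 270k**2 + 4260k + 1120) + (-(33075/961)k**2 + (66150/961)k - 926100/961)
  155k**3 - 270k**2 + 4260k + 1120 = (-(29791/6615)k - 7688/6615)(-(33075/961)k**2 + (66150/961)k - 926100/961) + (0)
Last nonzero remainder: -(33075/961)k**2 + (66150/961)k - 926100/961. Dividing through by -33075/961 gives the monic gcd k**2 - 2k + 28.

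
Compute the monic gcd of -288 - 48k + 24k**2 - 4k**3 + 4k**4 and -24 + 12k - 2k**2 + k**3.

12 + k**2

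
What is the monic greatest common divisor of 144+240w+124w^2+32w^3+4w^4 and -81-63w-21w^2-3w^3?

3+w

Repeated division with remainder:
  4w^4+32w^3+124w^2+240w+144 = (-(4/3)w-4/3)(-3w^3-21w^2-63w-81) + (12w^2+48w+36)
  -3w^3-21w^2-63w-81 = (-(1/4)w-3/4)(12w^2+48w+36) + (-18w-54)
  12w^2+48w+36 = (-(2/3)w-2/3)(-18w-54) + (0)
Last nonzero remainder: -18w-54. Dividing through by -18 gives the monic gcd w+3.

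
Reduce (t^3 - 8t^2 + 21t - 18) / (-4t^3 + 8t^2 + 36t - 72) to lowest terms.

Repeated division with remainder:
  t^3 - 8t^2 + 21t - 18 = (-1/4)(-4t^3 + 8t^2 + 36t - 72) + (-6t^2 + 30t - 36)
  -4t^3 + 8t^2 + 36t - 72 = ((2/3)t + 2)(-6t^2 + 30t - 36) + (0)
Last nonzero remainder: -6t^2 + 30t - 36. Dividing through by -6 gives the monic gcd t^2 - 5t + 6.
Cancel t^2 - 5t + 6 from numerator and denominator to get the reduced form.

(-t + 3)/(4t + 12)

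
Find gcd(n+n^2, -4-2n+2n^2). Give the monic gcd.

By polynomial division,
  n^2+n = (1/2)(2n^2-2n-4) + (2n+2)
  2n^2-2n-4 = (n-2)(2n+2) + (0)
Last nonzero remainder: 2n+2. Dividing through by 2 gives the monic gcd n+1.

1+n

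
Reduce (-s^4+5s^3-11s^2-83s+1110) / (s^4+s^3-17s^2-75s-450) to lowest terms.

(-s^2+4s-37)/(s^2+2s+15)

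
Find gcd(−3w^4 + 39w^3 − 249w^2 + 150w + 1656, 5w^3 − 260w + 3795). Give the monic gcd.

w^2 − 11w + 69

Repeated division with remainder:
  −3w^4 + 39w^3 − 249w^2 + 150w + 1656 = (−(3/5)w + 39/5)(5w^3 − 260w + 3795) + (−405w^2 + 4455w − 27945)
  5w^3 − 260w + 3795 = (−(1/81)w − 11/81)(−405w^2 + 4455w − 27945) + (0)
Last nonzero remainder: −405w^2 + 4455w − 27945. Dividing through by −405 gives the monic gcd w^2 − 11w + 69.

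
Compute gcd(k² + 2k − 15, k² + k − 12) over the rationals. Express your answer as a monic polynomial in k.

Euclidean algorithm in ℚ[k]:
  k² + 2k − 15 = (k² + k − 12) + (k − 3)
  k² + k − 12 = (k + 4)(k − 3) + (0)
The last nonzero remainder k − 3 is already monic.

k − 3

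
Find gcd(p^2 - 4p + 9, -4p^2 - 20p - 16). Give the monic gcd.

Apply the Euclidean algorithm:
  p^2 - 4p + 9 = (-1/4)(-4p^2 - 20p - 16) + (-9p + 5)
  -4p^2 - 20p - 16 = ((4/9)p + 200/81)(-9p + 5) + (-2296/81)
  -9p + 5 = ((729/2296)p - 405/2296)(-2296/81) + (0)
The last nonzero remainder is the constant -2296/81, so the polynomials are coprime and gcd = 1.

1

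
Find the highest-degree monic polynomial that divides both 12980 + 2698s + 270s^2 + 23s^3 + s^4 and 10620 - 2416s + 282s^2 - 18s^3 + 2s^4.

By polynomial division,
  s^4 + 23s^3 + 270s^2 + 2698s + 12980 = (1/2)(2s^4 - 18s^3 + 282s^2 - 2416s + 10620) + (32s^3 + 129s^2 + 3906s + 7670)
  2s^4 - 18s^3 + 282s^2 - 2416s + 10620 = ((1/16)s - 417/512)(32s^3 + 129s^2 + 3906s + 7670) + ((73185/512)s^2 + (73185/256)s + 4317915/256)
  32s^3 + 129s^2 + 3906s + 7670 = ((16384/73185)s + 6656/14637)((73185/512)s^2 + (73185/256)s + 4317915/256) + (0)
Last nonzero remainder: (73185/512)s^2 + (73185/256)s + 4317915/256. Dividing through by 73185/512 gives the monic gcd s^2 + 2s + 118.

118 + 2s + s^2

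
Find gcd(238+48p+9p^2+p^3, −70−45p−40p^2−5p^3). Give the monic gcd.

7+p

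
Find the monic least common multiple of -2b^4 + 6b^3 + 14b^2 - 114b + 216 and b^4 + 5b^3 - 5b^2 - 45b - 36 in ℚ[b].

By polynomial division,
  -2b^4 + 6b^3 + 14b^2 - 114b + 216 = (-2)(b^4 + 5b^3 - 5b^2 - 45b - 36) + (16b^3 + 4b^2 - 204b + 144)
  b^4 + 5b^3 - 5b^2 - 45b - 36 = ((1/16)b + 19/64)(16b^3 + 4b^2 - 204b + 144) + ((105/16)b^2 + (105/16)b - 315/4)
  16b^3 + 4b^2 - 204b + 144 = ((256/105)b - 64/35)((105/16)b^2 + (105/16)b - 315/4) + (0)
Last nonzero remainder: (105/16)b^2 + (105/16)b - 315/4. Dividing through by 105/16 gives the monic gcd b^2 + b - 12.
Then lcm(f, g) = f·g / gcd(f, g); expanding and making the result monic gives the answer.

b^6 + b^5 - 16b^4 + 20b^3 + 99b^2 - 261b - 324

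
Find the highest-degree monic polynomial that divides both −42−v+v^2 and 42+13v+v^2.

6+v

Repeated division with remainder:
  v^2−v−42 = (v^2+13v+42) + (−14v−84)
  v^2+13v+42 = (−(1/14)v−1/2)(−14v−84) + (0)
Last nonzero remainder: −14v−84. Dividing through by −14 gives the monic gcd v+6.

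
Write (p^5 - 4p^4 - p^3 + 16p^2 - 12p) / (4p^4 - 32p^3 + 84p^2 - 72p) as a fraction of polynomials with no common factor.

(p^2 + p - 2)/(4p - 12)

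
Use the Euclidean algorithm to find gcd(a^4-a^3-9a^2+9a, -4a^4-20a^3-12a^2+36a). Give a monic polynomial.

Repeated division with remainder:
  a^4-a^3-9a^2+9a = (-1/4)(-4a^4-20a^3-12a^2+36a) + (-6a^3-12a^2+18a)
  -4a^4-20a^3-12a^2+36a = ((2/3)a+2)(-6a^3-12a^2+18a) + (0)
Last nonzero remainder: -6a^3-12a^2+18a. Dividing through by -6 gives the monic gcd a^3+2a^2-3a.

a^3+2a^2-3a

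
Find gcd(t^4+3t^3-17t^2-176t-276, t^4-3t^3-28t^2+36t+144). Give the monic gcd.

Repeated division with remainder:
  t^4+3t^3-17t^2-176t-276 = (t^4-3t^3-28t^2+36t+144) + (6t^3+11t^2-212t-420)
  t^4-3t^3-28t^2+36t+144 = ((1/6)t-29/36)(6t^3+11t^2-212t-420) + ((583/36)t^2-(583/9)t-583/3)
  6t^3+11t^2-212t-420 = ((216/583)t+1260/583)((583/36)t^2-(583/9)t-583/3) + (0)
Last nonzero remainder: (583/36)t^2-(583/9)t-583/3. Dividing through by 583/36 gives the monic gcd t^2-4t-12.

t^2-4t-12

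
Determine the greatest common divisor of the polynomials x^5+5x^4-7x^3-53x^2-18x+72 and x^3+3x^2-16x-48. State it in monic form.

x^2+7x+12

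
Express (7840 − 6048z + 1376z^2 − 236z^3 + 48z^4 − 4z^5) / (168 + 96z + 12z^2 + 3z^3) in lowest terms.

(280 − 236z + 56z^2 − 4z^3)/(6 + 3z)

Repeated division with remainder:
  −4z^5 + 48z^4 − 236z^3 + 1376z^2 − 6048z + 7840 = (−(4/3)z^2 + (64/3)z − 364/3)(3z^3 + 12z^2 + 96z + 168) + (1008z^2 + 2016z + 28224)
  3z^3 + 12z^2 + 96z + 168 = ((1/336)z + 1/168)(1008z^2 + 2016z + 28224) + (0)
Last nonzero remainder: 1008z^2 + 2016z + 28224. Dividing through by 1008 gives the monic gcd z^2 + 2z + 28.
Cancel z^2 + 2z + 28 from numerator and denominator to get the reduced form.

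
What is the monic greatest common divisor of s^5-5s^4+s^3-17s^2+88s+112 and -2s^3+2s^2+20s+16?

s^2-3s-4

Repeated division with remainder:
  s^5-5s^4+s^3-17s^2+88s+112 = (-(1/2)s^2+2s-7/2)(-2s^3+2s^2+20s+16) + (-42s^2+126s+168)
  -2s^3+2s^2+20s+16 = ((1/21)s+2/21)(-42s^2+126s+168) + (0)
Last nonzero remainder: -42s^2+126s+168. Dividing through by -42 gives the monic gcd s^2-3s-4.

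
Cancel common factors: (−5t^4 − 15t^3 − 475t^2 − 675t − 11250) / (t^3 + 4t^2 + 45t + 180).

By polynomial division,
  −5t^4 − 15t^3 − 475t^2 − 675t − 11250 = (−5t + 5)(t^3 + 4t^2 + 45t + 180) + (−270t^2 − 12150)
  t^3 + 4t^2 + 45t + 180 = (−(1/270)t − 2/135)(−270t^2 − 12150) + (0)
Last nonzero remainder: −270t^2 − 12150. Dividing through by −270 gives the monic gcd t^2 + 45.
Cancel t^2 + 45 from numerator and denominator to get the reduced form.

(−5t^2 − 15t − 250)/(t + 4)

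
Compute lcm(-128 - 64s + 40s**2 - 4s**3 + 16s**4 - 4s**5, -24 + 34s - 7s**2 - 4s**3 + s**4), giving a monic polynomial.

By polynomial division,
  -4s**5 + 16s**4 - 4s**3 + 40s**2 - 64s - 128 = (-4s)(s**4 - 4s**3 - 7s**2 + 34s - 24) + (-32s**3 + 176s**2 - 160s - 128)
  s**4 - 4s**3 - 7s**2 + 34s - 24 = (-(1/32)s - 3/64)(-32s**3 + 176s**2 - 160s - 128) + (-(15/4)s**2 + (45/2)s - 30)
  -32s**3 + 176s**2 - 160s - 128 = ((128/15)s + 64/15)(-(15/4)s**2 + (45/2)s - 30) + (0)
Last nonzero remainder: -(15/4)s**2 + (45/2)s - 30. Dividing through by -15/4 gives the monic gcd s**2 - 6s + 8.
Then lcm(f, g) = f·g / gcd(f, g); expanding and making the result monic gives the answer.

-96 + 16s + 94s**2 - 7s**3 + 4s**4 - 10s**5 - 2s**6 + s**7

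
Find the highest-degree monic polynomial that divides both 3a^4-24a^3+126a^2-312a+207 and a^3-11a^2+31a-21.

a^2-4a+3

Repeated division with remainder:
  3a^4-24a^3+126a^2-312a+207 = (3a+9)(a^3-11a^2+31a-21) + (132a^2-528a+396)
  a^3-11a^2+31a-21 = ((1/132)a-7/132)(132a^2-528a+396) + (0)
Last nonzero remainder: 132a^2-528a+396. Dividing through by 132 gives the monic gcd a^2-4a+3.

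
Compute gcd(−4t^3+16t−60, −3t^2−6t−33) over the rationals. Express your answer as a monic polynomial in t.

By polynomial division,
  −4t^3+16t−60 = ((4/3)t−8/3)(−3t^2−6t−33) + (44t−148)
  −3t^2−6t−33 = (−(3/44)t−177/484)(44t−148) + (−10542/121)
  44t−148 = (−(2662/5271)t+8954/5271)(−10542/121) + (0)
The last nonzero remainder is the constant −10542/121, so the polynomials are coprime and gcd = 1.

1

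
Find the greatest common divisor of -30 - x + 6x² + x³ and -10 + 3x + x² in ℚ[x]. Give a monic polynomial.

Apply the Euclidean algorithm:
  x³ + 6x² - x - 30 = (x + 3)(x² + 3x - 10) + (0)
The last nonzero remainder x² + 3x - 10 is already monic.

-10 + 3x + x²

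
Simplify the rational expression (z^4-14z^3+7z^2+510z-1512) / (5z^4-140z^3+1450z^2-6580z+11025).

Apply the Euclidean algorithm:
  z^4-14z^3+7z^2+510z-1512 = (1/5)(5z^4-140z^3+1450z^2-6580z+11025) + (14z^3-283z^2+1826z-3717)
  5z^4-140z^3+1450z^2-6580z+11025 = ((5/14)z-545/196)(14z^3-283z^2+1826z-3717) + ((2145/196)z^2-(8580/49)z+19305/28)
  14z^3-283z^2+1826z-3717 = ((2744/2145)z-11564/2145)((2145/196)z^2-(8580/49)z+19305/28) + (0)
Last nonzero remainder: (2145/196)z^2-(8580/49)z+19305/28. Dividing through by 2145/196 gives the monic gcd z^2-16z+63.
Cancel z^2-16z+63 from numerator and denominator to get the reduced form.

(z^2+2z-24)/(5z^2-60z+175)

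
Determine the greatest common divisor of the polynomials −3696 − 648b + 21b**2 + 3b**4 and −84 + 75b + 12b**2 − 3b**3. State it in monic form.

−28 − 3b + b**2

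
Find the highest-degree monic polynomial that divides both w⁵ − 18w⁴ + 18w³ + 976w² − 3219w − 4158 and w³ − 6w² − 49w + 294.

Apply the Euclidean algorithm:
  w⁵ − 18w⁴ + 18w³ + 976w² − 3219w − 4158 = (w² − 12w − 5)(w³ − 6w² − 49w + 294) + (64w² + 64w − 2688)
  w³ − 6w² − 49w + 294 = ((1/64)w − 7/64)(64w² + 64w − 2688) + (0)
Last nonzero remainder: 64w² + 64w − 2688. Dividing through by 64 gives the monic gcd w² + w − 42.

w² + w − 42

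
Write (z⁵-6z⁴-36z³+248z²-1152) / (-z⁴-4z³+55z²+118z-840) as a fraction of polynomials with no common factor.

(-z³+8z²-4z-48)/(z²+2z-35)

Repeated division with remainder:
  z⁵-6z⁴-36z³+248z²-1152 = (-z+10)(-z⁴-4z³+55z²+118z-840) + (59z³-184z²-2020z+7248)
  -z⁴-4z³+55z²+118z-840 = (-(1/59)z-420/3481)(59z³-184z²-2020z+7248) + (-(5005/3481)z²-(10010/3481)z+120120/3481)
  59z³-184z²-2020z+7248 = (-(205379/5005)z+1051262/5005)(-(5005/3481)z²-(10010/3481)z+120120/3481) + (0)
Last nonzero remainder: -(5005/3481)z²-(10010/3481)z+120120/3481. Dividing through by -5005/3481 gives the monic gcd z²+2z-24.
Cancel z²+2z-24 from numerator and denominator to get the reduced form.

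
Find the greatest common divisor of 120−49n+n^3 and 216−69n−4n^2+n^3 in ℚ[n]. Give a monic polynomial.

−24+5n+n^2

Euclidean algorithm in ℚ[n]:
  n^3−49n+120 = (n^3−4n^2−69n+216) + (4n^2+20n−96)
  n^3−4n^2−69n+216 = ((1/4)n−9/4)(4n^2+20n−96) + (0)
Last nonzero remainder: 4n^2+20n−96. Dividing through by 4 gives the monic gcd n^2+5n−24.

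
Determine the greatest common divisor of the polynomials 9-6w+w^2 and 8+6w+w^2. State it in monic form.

By polynomial division,
  w^2-6w+9 = (w^2+6w+8) + (-12w+1)
  w^2+6w+8 = (-(1/12)w-73/144)(-12w+1) + (1225/144)
  -12w+1 = (-(1728/1225)w+144/1225)(1225/144) + (0)
The last nonzero remainder is the constant 1225/144, so the polynomials are coprime and gcd = 1.

1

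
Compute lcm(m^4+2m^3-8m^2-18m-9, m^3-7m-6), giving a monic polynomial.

Euclidean algorithm in ℚ[m]:
  m^4+2m^3-8m^2-18m-9 = (m+2)(m^3-7m-6) + (-m^2+2m+3)
  m^3-7m-6 = (-m-2)(-m^2+2m+3) + (0)
Last nonzero remainder: -m^2+2m+3. Dividing through by -1 gives the monic gcd m^2-2m-3.
Then lcm(f, g) = f·g / gcd(f, g); expanding and making the result monic gives the answer.

m^5+4m^4-4m^3-34m^2-45m-18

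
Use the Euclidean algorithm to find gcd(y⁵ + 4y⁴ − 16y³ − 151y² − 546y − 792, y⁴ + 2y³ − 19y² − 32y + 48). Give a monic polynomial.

Apply the Euclidean algorithm:
  y⁵ + 4y⁴ − 16y³ − 151y² − 546y − 792 = (y + 2)(y⁴ + 2y³ − 19y² − 32y + 48) + (−y³ − 81y² − 530y − 888)
  y⁴ + 2y³ − 19y² − 32y + 48 = (−y + 79)(−y³ − 81y² − 530y − 888) + (5850y² + 40950y + 70200)
  −y³ − 81y² − 530y − 888 = (−(1/5850)y − 37/2925)(5850y² + 40950y + 70200) + (0)
Last nonzero remainder: 5850y² + 40950y + 70200. Dividing through by 5850 gives the monic gcd y² + 7y + 12.

y² + 7y + 12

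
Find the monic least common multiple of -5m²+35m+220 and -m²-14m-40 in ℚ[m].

m³+3m²-114m-440

Apply the Euclidean algorithm:
  -5m²+35m+220 = (5)(-m²-14m-40) + (105m+420)
  -m²-14m-40 = (-(1/105)m-2/21)(105m+420) + (0)
Last nonzero remainder: 105m+420. Dividing through by 105 gives the monic gcd m+4.
Then lcm(f, g) = f·g / gcd(f, g); expanding and making the result monic gives the answer.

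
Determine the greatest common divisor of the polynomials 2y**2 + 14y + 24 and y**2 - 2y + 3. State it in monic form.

1

Apply the Euclidean algorithm:
  2y**2 + 14y + 24 = (2)(y**2 - 2y + 3) + (18y + 18)
  y**2 - 2y + 3 = ((1/18)y - 1/6)(18y + 18) + (6)
  18y + 18 = (3y + 3)(6) + (0)
The last nonzero remainder is the constant 6, so the polynomials are coprime and gcd = 1.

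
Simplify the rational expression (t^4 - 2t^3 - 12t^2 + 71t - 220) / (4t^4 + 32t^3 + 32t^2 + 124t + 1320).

Apply the Euclidean algorithm:
  t^4 - 2t^3 - 12t^2 + 71t - 220 = (1/4)(4t^4 + 32t^3 + 32t^2 + 124t + 1320) + (-10t^3 - 20t^2 + 40t - 550)
  4t^4 + 32t^3 + 32t^2 + 124t + 1320 = (-(2/5)t - 12/5)(-10t^3 - 20t^2 + 40t - 550) + (0)
Last nonzero remainder: -10t^3 - 20t^2 + 40t - 550. Dividing through by -10 gives the monic gcd t^3 + 2t^2 - 4t + 55.
Cancel t^3 + 2t^2 - 4t + 55 from numerator and denominator to get the reduced form.

(t - 4)/(4t + 24)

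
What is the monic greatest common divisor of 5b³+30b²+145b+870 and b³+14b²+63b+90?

b+6

Apply the Euclidean algorithm:
  5b³+30b²+145b+870 = (5)(b³+14b²+63b+90) + (-40b²-170b+420)
  b³+14b²+63b+90 = (-(1/40)b-39/160)(-40b²-170b+420) + ((513/16)b+1539/8)
  -40b²-170b+420 = (-(640/513)b+1120/513)((513/16)b+1539/8) + (0)
Last nonzero remainder: (513/16)b+1539/8. Dividing through by 513/16 gives the monic gcd b+6.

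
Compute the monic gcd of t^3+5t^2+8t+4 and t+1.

t+1

Repeated division with remainder:
  t^3+5t^2+8t+4 = (t^2+4t+4)(t+1) + (0)
The last nonzero remainder t+1 is already monic.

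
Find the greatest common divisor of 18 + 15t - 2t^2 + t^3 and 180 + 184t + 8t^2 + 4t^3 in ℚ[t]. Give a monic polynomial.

1 + t

By polynomial division,
  t^3 - 2t^2 + 15t + 18 = (1/4)(4t^3 + 8t^2 + 184t + 180) + (-4t^2 - 31t - 27)
  4t^3 + 8t^2 + 184t + 180 = (-t + 23/4)(-4t^2 - 31t - 27) + ((1341/4)t + 1341/4)
  -4t^2 - 31t - 27 = (-(16/1341)t - 12/149)((1341/4)t + 1341/4) + (0)
Last nonzero remainder: (1341/4)t + 1341/4. Dividing through by 1341/4 gives the monic gcd t + 1.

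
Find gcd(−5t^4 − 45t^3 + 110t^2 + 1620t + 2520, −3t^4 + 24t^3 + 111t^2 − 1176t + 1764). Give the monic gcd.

t^2 + t − 42

By polynomial division,
  −5t^4 − 45t^3 + 110t^2 + 1620t + 2520 = (5/3)(−3t^4 + 24t^3 + 111t^2 − 1176t + 1764) + (−85t^3 − 75t^2 + 3580t − 420)
  −3t^4 + 24t^3 + 111t^2 − 1176t + 1764 = ((3/85)t − 453/1445)(−85t^3 − 75t^2 + 3580t − 420) + (−(11232/289)t^2 − (11232/289)t + 471744/289)
  −85t^3 − 75t^2 + 3580t − 420 = ((24565/11232)t − 1445/5616)(−(11232/289)t^2 − (11232/289)t + 471744/289) + (0)
Last nonzero remainder: −(11232/289)t^2 − (11232/289)t + 471744/289. Dividing through by −11232/289 gives the monic gcd t^2 + t − 42.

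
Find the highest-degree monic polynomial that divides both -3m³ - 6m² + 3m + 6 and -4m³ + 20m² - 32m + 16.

By polynomial division,
  -3m³ - 6m² + 3m + 6 = (3/4)(-4m³ + 20m² - 32m + 16) + (-21m² + 27m - 6)
  -4m³ + 20m² - 32m + 16 = ((4/21)m - 104/147)(-21m² + 27m - 6) + (-(576/49)m + 576/49)
  -21m² + 27m - 6 = ((343/192)m - 49/96)(-(576/49)m + 576/49) + (0)
Last nonzero remainder: -(576/49)m + 576/49. Dividing through by -576/49 gives the monic gcd m - 1.

m - 1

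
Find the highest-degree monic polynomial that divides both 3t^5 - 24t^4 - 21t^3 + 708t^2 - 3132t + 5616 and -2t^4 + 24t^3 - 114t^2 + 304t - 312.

Apply the Euclidean algorithm:
  3t^5 - 24t^4 - 21t^3 + 708t^2 - 3132t + 5616 = (-(3/2)t - 6)(-2t^4 + 24t^3 - 114t^2 + 304t - 312) + (-48t^3 + 480t^2 - 1776t + 3744)
  -2t^4 + 24t^3 - 114t^2 + 304t - 312 = ((1/24)t - 1/12)(-48t^3 + 480t^2 - 1776t + 3744) + (0)
Last nonzero remainder: -48t^3 + 480t^2 - 1776t + 3744. Dividing through by -48 gives the monic gcd t^3 - 10t^2 + 37t - 78.

t^3 - 10t^2 + 37t - 78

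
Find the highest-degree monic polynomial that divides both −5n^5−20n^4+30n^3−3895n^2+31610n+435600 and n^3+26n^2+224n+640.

n^2+18n+80

Repeated division with remainder:
  −5n^5−20n^4+30n^3−3895n^2+31610n+435600 = (−5n^2+110n−1710)(n^3+26n^2+224n+640) + (19125n^2+344250n+1530000)
  n^3+26n^2+224n+640 = ((1/19125)n+8/19125)(19125n^2+344250n+1530000) + (0)
Last nonzero remainder: 19125n^2+344250n+1530000. Dividing through by 19125 gives the monic gcd n^2+18n+80.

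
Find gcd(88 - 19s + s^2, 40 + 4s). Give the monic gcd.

1

By polynomial division,
  s^2 - 19s + 88 = ((1/4)s - 29/4)(4s + 40) + (378)
  4s + 40 = ((2/189)s + 20/189)(378) + (0)
The last nonzero remainder is the constant 378, so the polynomials are coprime and gcd = 1.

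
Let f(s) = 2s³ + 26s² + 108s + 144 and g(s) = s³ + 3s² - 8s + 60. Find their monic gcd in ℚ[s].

By polynomial division,
  2s³ + 26s² + 108s + 144 = (2)(s³ + 3s² - 8s + 60) + (20s² + 124s + 24)
  s³ + 3s² - 8s + 60 = ((1/20)s - 4/25)(20s² + 124s + 24) + ((266/25)s + 1596/25)
  20s² + 124s + 24 = ((250/133)s + 50/133)((266/25)s + 1596/25) + (0)
Last nonzero remainder: (266/25)s + 1596/25. Dividing through by 266/25 gives the monic gcd s + 6.

s + 6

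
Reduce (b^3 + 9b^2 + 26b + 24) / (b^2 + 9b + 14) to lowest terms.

(b^2 + 7b + 12)/(b + 7)

By polynomial division,
  b^3 + 9b^2 + 26b + 24 = (b)(b^2 + 9b + 14) + (12b + 24)
  b^2 + 9b + 14 = ((1/12)b + 7/12)(12b + 24) + (0)
Last nonzero remainder: 12b + 24. Dividing through by 12 gives the monic gcd b + 2.
Cancel b + 2 from numerator and denominator to get the reduced form.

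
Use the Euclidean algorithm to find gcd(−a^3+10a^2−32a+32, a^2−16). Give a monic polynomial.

Euclidean algorithm in ℚ[a]:
  −a^3+10a^2−32a+32 = (−a+10)(a^2−16) + (−48a+192)
  a^2−16 = (−(1/48)a−1/12)(−48a+192) + (0)
Last nonzero remainder: −48a+192. Dividing through by −48 gives the monic gcd a−4.

a−4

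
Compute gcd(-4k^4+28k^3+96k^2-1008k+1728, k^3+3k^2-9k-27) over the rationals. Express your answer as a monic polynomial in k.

Repeated division with remainder:
  -4k^4+28k^3+96k^2-1008k+1728 = (-4k+40)(k^3+3k^2-9k-27) + (-60k^2-756k+2808)
  k^3+3k^2-9k-27 = (-(1/60)k+4/25)(-60k^2-756k+2808) + ((3969/25)k-11907/25)
  -60k^2-756k+2808 = (-(500/1323)k-2600/441)((3969/25)k-11907/25) + (0)
Last nonzero remainder: (3969/25)k-11907/25. Dividing through by 3969/25 gives the monic gcd k-3.

k-3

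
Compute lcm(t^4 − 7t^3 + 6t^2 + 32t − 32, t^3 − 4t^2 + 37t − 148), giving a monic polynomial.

t^6 − 7t^5 + 43t^4 − 227t^3 + 190t^2 + 1184t − 1184

Euclidean algorithm in ℚ[t]:
  t^4 − 7t^3 + 6t^2 + 32t − 32 = (t − 3)(t^3 − 4t^2 + 37t − 148) + (−43t^2 + 291t − 476)
  t^3 − 4t^2 + 37t − 148 = (−(1/43)t − 119/1849)(−43t^2 + 291t − 476) + ((82574/1849)t − 330296/1849)
  −43t^2 + 291t − 476 = (−(79507/82574)t + 220031/82574)((82574/1849)t − 330296/1849) + (0)
Last nonzero remainder: (82574/1849)t − 330296/1849. Dividing through by 82574/1849 gives the monic gcd t − 4.
Then lcm(f, g) = f·g / gcd(f, g); expanding and making the result monic gives the answer.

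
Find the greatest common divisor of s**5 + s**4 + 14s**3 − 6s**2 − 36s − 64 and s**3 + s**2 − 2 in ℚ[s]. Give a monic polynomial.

s**2 + 2s + 2

By polynomial division,
  s**5 + s**4 + 14s**3 − 6s**2 − 36s − 64 = (s**2 + 14)(s**3 + s**2 − 2) + (−18s**2 − 36s − 36)
  s**3 + s**2 − 2 = (−(1/18)s + 1/18)(−18s**2 − 36s − 36) + (0)
Last nonzero remainder: −18s**2 − 36s − 36. Dividing through by −18 gives the monic gcd s**2 + 2s + 2.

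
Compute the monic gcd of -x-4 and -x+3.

1

Repeated division with remainder:
  -x-4 = (-x+3) + (-7)
  -x+3 = ((1/7)x-3/7)(-7) + (0)
The last nonzero remainder is the constant -7, so the polynomials are coprime and gcd = 1.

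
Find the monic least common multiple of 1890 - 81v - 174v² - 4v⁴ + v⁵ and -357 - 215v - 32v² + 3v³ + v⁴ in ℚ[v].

32130 + 11853v - 1635v² - 1299v³ - 242v⁴ - 11v⁵ + 3v⁶ + v⁷

By polynomial division,
  v⁵ - 4v⁴ - 174v² - 81v + 1890 = (v - 7)(v⁴ + 3v³ - 32v² - 215v - 357) + (53v³ - 183v² - 1229v - 609)
  v⁴ + 3v³ - 32v² - 215v - 357 = ((1/53)v + 342/2809)(53v³ - 183v² - 1229v - 609) + ((37835/2809)v² - (151340/2809)v - 794535/2809)
  53v³ - 183v² - 1229v - 609 = ((148877/37835)v + 81461/37835)((37835/2809)v² - (151340/2809)v - 794535/2809) + (0)
Last nonzero remainder: (37835/2809)v² - (151340/2809)v - 794535/2809. Dividing through by 37835/2809 gives the monic gcd v² - 4v - 21.
Then lcm(f, g) = f·g / gcd(f, g); expanding and making the result monic gives the answer.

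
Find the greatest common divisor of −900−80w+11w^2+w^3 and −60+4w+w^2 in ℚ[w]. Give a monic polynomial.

10+w

Apply the Euclidean algorithm:
  w^3+11w^2−80w−900 = (w+7)(w^2+4w−60) + (−48w−480)
  w^2+4w−60 = (−(1/48)w+1/8)(−48w−480) + (0)
Last nonzero remainder: −48w−480. Dividing through by −48 gives the monic gcd w+10.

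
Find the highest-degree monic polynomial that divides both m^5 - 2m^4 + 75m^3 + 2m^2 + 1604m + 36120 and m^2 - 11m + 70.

m^2 - 11m + 70

By polynomial division,
  m^5 - 2m^4 + 75m^3 + 2m^2 + 1604m + 36120 = (m^3 + 9m^2 + 104m + 516)(m^2 - 11m + 70) + (0)
The last nonzero remainder m^2 - 11m + 70 is already monic.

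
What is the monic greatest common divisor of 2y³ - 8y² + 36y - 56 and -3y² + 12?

y - 2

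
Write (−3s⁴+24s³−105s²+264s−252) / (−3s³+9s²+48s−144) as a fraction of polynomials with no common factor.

Apply the Euclidean algorithm:
  −3s⁴+24s³−105s²+264s−252 = (s−5)(−3s³+9s²+48s−144) + (−108s²+648s−972)
  −3s³+9s²+48s−144 = ((1/36)s+1/12)(−108s²+648s−972) + (21s−63)
  −108s²+648s−972 = (−(36/7)s+108/7)(21s−63) + (0)
Last nonzero remainder: 21s−63. Dividing through by 21 gives the monic gcd s−3.
Cancel s−3 from numerator and denominator to get the reduced form.

(s³−5s²+20s−28)/(s²−16)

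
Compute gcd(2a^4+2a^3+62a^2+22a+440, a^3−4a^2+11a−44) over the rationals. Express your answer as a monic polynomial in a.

Euclidean algorithm in ℚ[a]:
  2a^4+2a^3+62a^2+22a+440 = (2a+10)(a^3−4a^2+11a−44) + (80a^2+880)
  a^3−4a^2+11a−44 = ((1/80)a−1/20)(80a^2+880) + (0)
Last nonzero remainder: 80a^2+880. Dividing through by 80 gives the monic gcd a^2+11.

a^2+11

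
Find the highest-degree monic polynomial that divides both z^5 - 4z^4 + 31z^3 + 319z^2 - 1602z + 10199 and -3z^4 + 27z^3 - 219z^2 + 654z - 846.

Repeated division with remainder:
  z^5 - 4z^4 + 31z^3 + 319z^2 - 1602z + 10199 = (-(1/3)z - 5/3)(-3z^4 + 27z^3 - 219z^2 + 654z - 846) + (3z^3 + 172z^2 - 794z + 8789)
  -3z^4 + 27z^3 - 219z^2 + 654z - 846 = (-z + 199/3)(3z^3 + 172z^2 - 794z + 8789) + (-(37267/3)z^2 + (186335/3)z - 1751549/3)
  3z^3 + 172z^2 - 794z + 8789 = (-(9/37267)z - 561/37267)(-(37267/3)z^2 + (186335/3)z - 1751549/3) + (0)
Last nonzero remainder: -(37267/3)z^2 + (186335/3)z - 1751549/3. Dividing through by -37267/3 gives the monic gcd z^2 - 5z + 47.

z^2 - 5z + 47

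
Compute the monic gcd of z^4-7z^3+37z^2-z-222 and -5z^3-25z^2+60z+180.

z^2-z-6

Euclidean algorithm in ℚ[z]:
  z^4-7z^3+37z^2-z-222 = (-(1/5)z+12/5)(-5z^3-25z^2+60z+180) + (109z^2-109z-654)
  -5z^3-25z^2+60z+180 = (-(5/109)z-30/109)(109z^2-109z-654) + (0)
Last nonzero remainder: 109z^2-109z-654. Dividing through by 109 gives the monic gcd z^2-z-6.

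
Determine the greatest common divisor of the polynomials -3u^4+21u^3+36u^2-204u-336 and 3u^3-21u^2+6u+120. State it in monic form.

Apply the Euclidean algorithm:
  -3u^4+21u^3+36u^2-204u-336 = (-u)(3u^3-21u^2+6u+120) + (42u^2-84u-336)
  3u^3-21u^2+6u+120 = ((1/14)u-5/14)(42u^2-84u-336) + (0)
Last nonzero remainder: 42u^2-84u-336. Dividing through by 42 gives the monic gcd u^2-2u-8.

u^2-2u-8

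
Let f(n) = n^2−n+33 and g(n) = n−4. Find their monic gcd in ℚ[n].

1

By polynomial division,
  n^2−n+33 = (n+3)(n−4) + (45)
  n−4 = ((1/45)n−4/45)(45) + (0)
The last nonzero remainder is the constant 45, so the polynomials are coprime and gcd = 1.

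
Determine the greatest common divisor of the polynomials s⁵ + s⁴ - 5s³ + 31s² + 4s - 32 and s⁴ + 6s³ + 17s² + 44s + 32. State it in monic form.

By polynomial division,
  s⁵ + s⁴ - 5s³ + 31s² + 4s - 32 = (s - 5)(s⁴ + 6s³ + 17s² + 44s + 32) + (8s³ + 72s² + 192s + 128)
  s⁴ + 6s³ + 17s² + 44s + 32 = ((1/8)s - 3/8)(8s³ + 72s² + 192s + 128) + (20s² + 100s + 80)
  8s³ + 72s² + 192s + 128 = ((2/5)s + 8/5)(20s² + 100s + 80) + (0)
Last nonzero remainder: 20s² + 100s + 80. Dividing through by 20 gives the monic gcd s² + 5s + 4.

s² + 5s + 4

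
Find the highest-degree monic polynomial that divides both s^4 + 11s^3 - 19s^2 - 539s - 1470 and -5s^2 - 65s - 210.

Repeated division with remainder:
  s^4 + 11s^3 - 19s^2 - 539s - 1470 = (-(1/5)s^2 + (2/5)s + 7)(-5s^2 - 65s - 210) + (0)
Last nonzero remainder: -5s^2 - 65s - 210. Dividing through by -5 gives the monic gcd s^2 + 13s + 42.

s^2 + 13s + 42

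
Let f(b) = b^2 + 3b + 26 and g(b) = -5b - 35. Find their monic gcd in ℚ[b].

Repeated division with remainder:
  b^2 + 3b + 26 = (-(1/5)b + 4/5)(-5b - 35) + (54)
  -5b - 35 = (-(5/54)b - 35/54)(54) + (0)
The last nonzero remainder is the constant 54, so the polynomials are coprime and gcd = 1.

1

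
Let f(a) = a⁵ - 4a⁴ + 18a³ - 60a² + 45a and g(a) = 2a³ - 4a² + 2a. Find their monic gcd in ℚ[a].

By polynomial division,
  a⁵ - 4a⁴ + 18a³ - 60a² + 45a = ((1/2)a² - a + 13/2)(2a³ - 4a² + 2a) + (-32a² + 32a)
  2a³ - 4a² + 2a = (-(1/16)a + 1/16)(-32a² + 32a) + (0)
Last nonzero remainder: -32a² + 32a. Dividing through by -32 gives the monic gcd a² - a.

a² - a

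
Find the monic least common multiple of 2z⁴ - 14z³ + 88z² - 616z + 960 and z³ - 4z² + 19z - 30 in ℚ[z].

z⁶ - 9z⁵ + 73z⁴ - 501z³ + 1756z² - 5580z + 7200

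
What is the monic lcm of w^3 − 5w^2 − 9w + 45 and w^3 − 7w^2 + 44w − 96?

Euclidean algorithm in ℚ[w]:
  w^3 − 5w^2 − 9w + 45 = (w^3 − 7w^2 + 44w − 96) + (2w^2 − 53w + 141)
  w^3 − 7w^2 + 44w − 96 = ((1/2)w + 39/4)(2w^2 − 53w + 141) + ((1961/4)w − 5883/4)
  2w^2 − 53w + 141 = ((8/1961)w − 188/1961)((1961/4)w − 5883/4) + (0)
Last nonzero remainder: (1961/4)w − 5883/4. Dividing through by 1961/4 gives the monic gcd w − 3.
Then lcm(f, g) = f·g / gcd(f, g); expanding and making the result monic gives the answer.

w^5 − 9w^4 + 43w^3 − 79w^2 − 468w + 1440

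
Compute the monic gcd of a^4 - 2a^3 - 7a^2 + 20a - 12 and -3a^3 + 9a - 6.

Repeated division with remainder:
  a^4 - 2a^3 - 7a^2 + 20a - 12 = (-(1/3)a + 2/3)(-3a^3 + 9a - 6) + (-4a^2 + 12a - 8)
  -3a^3 + 9a - 6 = ((3/4)a + 9/4)(-4a^2 + 12a - 8) + (-12a + 12)
  -4a^2 + 12a - 8 = ((1/3)a - 2/3)(-12a + 12) + (0)
Last nonzero remainder: -12a + 12. Dividing through by -12 gives the monic gcd a - 1.

a - 1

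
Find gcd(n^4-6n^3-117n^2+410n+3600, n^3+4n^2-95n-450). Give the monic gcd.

Repeated division with remainder:
  n^4-6n^3-117n^2+410n+3600 = (n-10)(n^3+4n^2-95n-450) + (18n^2-90n-900)
  n^3+4n^2-95n-450 = ((1/18)n+1/2)(18n^2-90n-900) + (0)
Last nonzero remainder: 18n^2-90n-900. Dividing through by 18 gives the monic gcd n^2-5n-50.

n^2-5n-50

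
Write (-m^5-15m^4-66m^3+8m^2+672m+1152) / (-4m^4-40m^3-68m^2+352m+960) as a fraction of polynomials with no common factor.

Apply the Euclidean algorithm:
  -m^5-15m^4-66m^3+8m^2+672m+1152 = ((1/4)m+5/4)(-4m^4-40m^3-68m^2+352m+960) + (m^3+5m^2-8m-48)
  -4m^4-40m^3-68m^2+352m+960 = (-4m-20)(m^3+5m^2-8m-48) + (0)
The last nonzero remainder m^3+5m^2-8m-48 is already monic.
Cancel m^3+5m^2-8m-48 from numerator and denominator to get the reduced form.

(m^2+10m+24)/(4m+20)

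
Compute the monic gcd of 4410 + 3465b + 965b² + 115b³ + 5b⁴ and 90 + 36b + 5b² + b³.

Euclidean algorithm in ℚ[b]:
  5b⁴ + 115b³ + 965b² + 3465b + 4410 = (5b + 90)(b³ + 5b² + 36b + 90) + (335b² - 225b - 3690)
  b³ + 5b² + 36b + 90 = ((1/335)b + 76/4489)(335b² - 225b - 3690) + ((228150/4489)b + 684450/4489)
  335b² - 225b - 3690 = ((300763/45630)b - 184049/7605)((228150/4489)b + 684450/4489) + (0)
Last nonzero remainder: (228150/4489)b + 684450/4489. Dividing through by 228150/4489 gives the monic gcd b + 3.

3 + b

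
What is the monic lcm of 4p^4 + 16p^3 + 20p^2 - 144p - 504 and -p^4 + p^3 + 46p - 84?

p^5 + 2p^4 - 3p^3 - 46p^2 - 54p + 252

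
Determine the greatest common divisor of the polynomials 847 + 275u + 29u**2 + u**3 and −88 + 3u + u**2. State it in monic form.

11 + u

Repeated division with remainder:
  u**3 + 29u**2 + 275u + 847 = (u + 26)(u**2 + 3u − 88) + (285u + 3135)
  u**2 + 3u − 88 = ((1/285)u − 8/285)(285u + 3135) + (0)
Last nonzero remainder: 285u + 3135. Dividing through by 285 gives the monic gcd u + 11.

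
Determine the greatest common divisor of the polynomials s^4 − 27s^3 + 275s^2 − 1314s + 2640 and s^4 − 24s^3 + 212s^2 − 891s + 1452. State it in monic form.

s^2 − 9s + 33

Apply the Euclidean algorithm:
  s^4 − 27s^3 + 275s^2 − 1314s + 2640 = (s^4 − 24s^3 + 212s^2 − 891s + 1452) + (−3s^3 + 63s^2 − 423s + 1188)
  s^4 − 24s^3 + 212s^2 − 891s + 1452 = (−(1/3)s + 1)(−3s^3 + 63s^2 − 423s + 1188) + (8s^2 − 72s + 264)
  −3s^3 + 63s^2 − 423s + 1188 = (−(3/8)s + 9/2)(8s^2 − 72s + 264) + (0)
Last nonzero remainder: 8s^2 − 72s + 264. Dividing through by 8 gives the monic gcd s^2 − 9s + 33.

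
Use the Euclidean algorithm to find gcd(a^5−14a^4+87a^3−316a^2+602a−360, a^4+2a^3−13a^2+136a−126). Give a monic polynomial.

a^3−5a^2+22a−18

Euclidean algorithm in ℚ[a]:
  a^5−14a^4+87a^3−316a^2+602a−360 = (a−16)(a^4+2a^3−13a^2+136a−126) + (132a^3−660a^2+2904a−2376)
  a^4+2a^3−13a^2+136a−126 = ((1/132)a+7/132)(132a^3−660a^2+2904a−2376) + (0)
Last nonzero remainder: 132a^3−660a^2+2904a−2376. Dividing through by 132 gives the monic gcd a^3−5a^2+22a−18.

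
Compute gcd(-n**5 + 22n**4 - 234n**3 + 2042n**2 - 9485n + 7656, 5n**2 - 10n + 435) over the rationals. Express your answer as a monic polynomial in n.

n**2 - 2n + 87

Euclidean algorithm in ℚ[n]:
  -n**5 + 22n**4 - 234n**3 + 2042n**2 - 9485n + 7656 = (-(1/5)n**3 + 4n**2 - (107/5)n + 88/5)(5n**2 - 10n + 435) + (0)
Last nonzero remainder: 5n**2 - 10n + 435. Dividing through by 5 gives the monic gcd n**2 - 2n + 87.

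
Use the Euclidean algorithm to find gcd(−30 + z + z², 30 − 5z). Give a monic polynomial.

1

Repeated division with remainder:
  z² + z − 30 = (−(1/5)z − 7/5)(−5z + 30) + (12)
  −5z + 30 = (−(5/12)z + 5/2)(12) + (0)
The last nonzero remainder is the constant 12, so the polynomials are coprime and gcd = 1.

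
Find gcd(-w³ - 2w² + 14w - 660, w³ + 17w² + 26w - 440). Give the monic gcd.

w + 10

Apply the Euclidean algorithm:
  -w³ - 2w² + 14w - 660 = (-1)(w³ + 17w² + 26w - 440) + (15w² + 40w - 1100)
  w³ + 17w² + 26w - 440 = ((1/15)w + 43/45)(15w² + 40w - 1100) + ((550/9)w + 5500/9)
  15w² + 40w - 1100 = ((27/110)w - 9/5)((550/9)w + 5500/9) + (0)
Last nonzero remainder: (550/9)w + 5500/9. Dividing through by 550/9 gives the monic gcd w + 10.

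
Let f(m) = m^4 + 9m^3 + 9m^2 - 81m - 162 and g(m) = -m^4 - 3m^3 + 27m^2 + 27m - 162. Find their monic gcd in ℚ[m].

m^3 + 6m^2 - 9m - 54

Apply the Euclidean algorithm:
  m^4 + 9m^3 + 9m^2 - 81m - 162 = (-1)(-m^4 - 3m^3 + 27m^2 + 27m - 162) + (6m^3 + 36m^2 - 54m - 324)
  -m^4 - 3m^3 + 27m^2 + 27m - 162 = (-(1/6)m + 1/2)(6m^3 + 36m^2 - 54m - 324) + (0)
Last nonzero remainder: 6m^3 + 36m^2 - 54m - 324. Dividing through by 6 gives the monic gcd m^3 + 6m^2 - 9m - 54.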